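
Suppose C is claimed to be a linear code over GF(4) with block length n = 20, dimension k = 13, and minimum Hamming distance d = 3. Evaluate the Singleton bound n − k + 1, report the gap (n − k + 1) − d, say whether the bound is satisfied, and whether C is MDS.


Singleton RHS = n − k + 1 = 8, slack = 5, bound satisfied, not MDS.

Singleton bound: d ≤ n − k + 1.
Here n = 20, k = 13, so n − k + 1 = 8.
Given d = 3, check d ≤ 8: YES.
Slack = (n − k + 1) − d = 5.
The code is NOT MDS (slack = 5 > 0).
Description: the claimed parameters are [20, 13, 3]_4; such a code would be non-MDS.


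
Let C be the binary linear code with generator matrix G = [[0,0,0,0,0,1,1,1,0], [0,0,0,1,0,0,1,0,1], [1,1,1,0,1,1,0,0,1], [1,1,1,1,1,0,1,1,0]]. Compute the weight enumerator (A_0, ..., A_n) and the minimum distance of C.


Weight distribution: A_0 = 1, A_1 = 1, A_2 = 2, A_3 = 2, A_4 = 1, A_5 = 1, A_6 = 4, A_7 = 4. Minimum distance d = 1.

Enumerate all 2^4 = 16 messages m ∈ F_2^4.
For each, compute codeword c = mG in F_2^9, then tally its weight.
  m = 0000 → c = 000000000, weight = 0.
  m = 1000 → c = 000001110, weight = 3.
  m = 0100 → c = 000100101, weight = 3.
  m = 1100 → c = 000101011, weight = 4.
  m = 0010 → c = 111011001, weight = 6.
  m = 1010 → c = 111010111, weight = 7.
  m = 0110 → c = 111111100, weight = 7.
  m = 1110 → c = 111110010, weight = 6.
  m = 0001 → c = 111110110, weight = 7.
  m = 1001 → c = 111111000, weight = 6.
  m = 0101 → c = 111010011, weight = 6.
  m = 1101 → c = 111011101, weight = 7.
  m = 0011 → c = 000101111, weight = 5.
  m = 1011 → c = 000100001, weight = 2.
  m = 0111 → c = 000001010, weight = 2.
  m = 1111 → c = 000000100, weight = 1.
Tally weights:
  weight 0: 1 codewords.
  weight 1: 1 codewords.
  weight 2: 2 codewords.
  weight 3: 2 codewords.
  weight 4: 1 codewords.
  weight 5: 1 codewords.
  weight 6: 4 codewords.
  weight 7: 4 codewords.
Minimum distance d = smallest w > 0 with A_w > 0 = 1.
Sanity: Σ A_w = 16 = 2^4 = 16 ✓.


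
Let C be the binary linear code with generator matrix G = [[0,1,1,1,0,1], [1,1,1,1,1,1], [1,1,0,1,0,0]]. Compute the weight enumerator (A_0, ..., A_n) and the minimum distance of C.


Weight distribution: A_0 = 1, A_2 = 1, A_3 = 4, A_4 = 1, A_6 = 1. Minimum distance d = 2.

Enumerate all 2^3 = 8 messages m ∈ F_2^3.
For each, compute codeword c = mG in F_2^6, then tally its weight.
  m = 000 → c = 000000, weight = 0.
  m = 100 → c = 011101, weight = 4.
  m = 010 → c = 111111, weight = 6.
  m = 110 → c = 100010, weight = 2.
  m = 001 → c = 110100, weight = 3.
  m = 101 → c = 101001, weight = 3.
  m = 011 → c = 001011, weight = 3.
  m = 111 → c = 010110, weight = 3.
Tally weights:
  weight 0: 1 codewords.
  weight 2: 1 codewords.
  weight 3: 4 codewords.
  weight 4: 1 codewords.
  weight 6: 1 codewords.
Minimum distance d = smallest w > 0 with A_w > 0 = 2.
Sanity: Σ A_w = 8 = 2^3 = 8 ✓.


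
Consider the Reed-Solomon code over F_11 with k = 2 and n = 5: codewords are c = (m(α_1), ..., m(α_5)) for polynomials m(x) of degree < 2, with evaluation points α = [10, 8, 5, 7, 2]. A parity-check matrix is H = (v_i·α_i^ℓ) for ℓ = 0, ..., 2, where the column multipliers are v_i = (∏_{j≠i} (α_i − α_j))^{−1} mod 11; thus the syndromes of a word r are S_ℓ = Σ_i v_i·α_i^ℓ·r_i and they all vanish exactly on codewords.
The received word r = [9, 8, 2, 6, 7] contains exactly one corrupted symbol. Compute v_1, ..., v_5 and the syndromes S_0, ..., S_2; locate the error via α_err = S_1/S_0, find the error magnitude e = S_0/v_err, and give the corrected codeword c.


S = (7, 4, 7), error at position 1, error magnitude e = 8, c = [1, 8, 2, 6, 7].

Step 1: column multipliers v_i = (∏_{j≠i}(α_i − α_j))^{−1} mod 11.
  i = 1 (α = 10): (10−8)(10−5)(10−7)(10−2) = 2·5·3·8 = 240 ≡ 9, so v_1 = 9^{−1} = 5 (mod 11).
  i = 2 (α = 8): (8−10)(8−5)(8−7)(8−2) = (−2)·3·1·6 = −36 ≡ 8, so v_2 = 8^{−1} = 7 (mod 11).
  i = 3 (α = 5): (5−10)(5−8)(5−7)(5−2) = (−5)·(−3)·(−2)·3 = −90 ≡ 9, so v_3 = 9^{−1} = 5 (mod 11).
  i = 4 (α = 7): (7−10)(7−8)(7−5)(7−2) = (−3)·(−1)·2·5 = 30 ≡ 8, so v_4 = 8^{−1} = 7 (mod 11).
  i = 5 (α = 2): (2−10)(2−8)(2−5)(2−7) = (−8)·(−6)·(−3)·(−5) = 720 ≡ 5, so v_5 = 5^{−1} = 9 (mod 11).
  v = [5, 7, 5, 7, 9].
Step 2: syndromes of r = [9, 8, 2, 6, 7] (all sums mod 11).
  S_0 = Σ v_i r_i = 5·9 + 7·8 + 5·2 + 7·6 + 9·7 = 216 ≡ 7.
  S_1 = Σ v_i α_i r_i = 5·10·9 + 7·8·8 + 5·5·2 + 7·7·6 + 9·2·7 = 1368 ≡ 4.
  α_i^2 mod 11 = [1, 9, 3, 5, 4].
  S_2 = Σ v_i α_i^2 r_i = 5·1·9 + 7·9·8 + 5·3·2 + 7·5·6 + 9·4·7 = 1041 ≡ 7.
  S = (7, 4, 7) ≠ 0, so r is not a codeword (an error is present).
Step 3: locate the error. For a single error e at position i, S_ℓ = v_i·e·α_i^ℓ, so α_err = S_1/S_0.
  S_0^{−1} = 7^{−1} = 8 (mod 11), so α_err = 4·8 = 32 ≡ 10 = α_1. Error position i = 1.
  Consistency check: S_2/S_1 = 7·3 = 21 ≡ 10 = α_err ✓ (single-error assumption holds).
Step 4: error magnitude e = S_0/v_1 = S_0·∏_{j≠1}(α_1 − α_j) = 7·9 = 63 ≡ 8 (mod 11).
Step 5: correct position 1: c_1 = r_1 − e = 9 − 8 ≡ 1 (mod 11). Hence c = [1, 8, 2, 6, 7].
  Check: interpolating c through the α_i gives m(x) = 3 + 2·x (degree < 2) with m(α_i) = c_i for every i, so c is indeed a codeword.


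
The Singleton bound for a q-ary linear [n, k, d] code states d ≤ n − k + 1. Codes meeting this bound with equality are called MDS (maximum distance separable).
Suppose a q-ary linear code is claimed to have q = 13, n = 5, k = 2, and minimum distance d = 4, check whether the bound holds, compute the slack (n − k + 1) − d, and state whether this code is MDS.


Singleton RHS = n − k + 1 = 4, slack = 0, bound satisfied, MDS.

Singleton bound: d ≤ n − k + 1.
Here n = 5, k = 2, so n − k + 1 = 4.
Given d = 4, check d ≤ 4: YES.
Slack = (n − k + 1) − d = 0.
The code is MDS (slack = 0).
Description: the claimed parameters are [5, 2, 4]_13; such a code would be MDS (meets Singleton bound).


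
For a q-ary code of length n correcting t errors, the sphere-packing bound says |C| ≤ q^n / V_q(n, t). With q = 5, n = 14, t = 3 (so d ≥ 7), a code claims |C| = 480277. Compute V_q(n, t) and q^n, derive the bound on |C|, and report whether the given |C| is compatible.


V_q(n, t) = 24809, q^n = 6103515625, Hamming bound = 246020, |C| = 480277 > bound (violated).

Step 1: Compute V_q(n, t) = Σ_{j=0}^3 C(n, j) (q−1)^j.
  j = 0: C(14,0)·(4)^0 = 1·1 = 1.
  j = 1: C(14,1)·(4)^1 = 14·4 = 56.
  j = 2: C(14,2)·(4)^2 = 91·16 = 1456.
  j = 3: C(14,3)·(4)^3 = 364·64 = 23296.
  V_q(n, t) = 1 + 56 + 1456 + 23296 = 24809.
Step 2: q^n = 5^14 = 6103515625.
Step 3: Hamming bound ⌊q^n / V_q(n,t)⌋ = ⌊6103515625/24809⌋ = 246020.
Step 4: Compare |C| = 480277 to 246020: violated.
The claimed |C| lies above the Hamming bound, so no 5-ary code of length 14 with d ≥ 7 can have 480277 codewords.


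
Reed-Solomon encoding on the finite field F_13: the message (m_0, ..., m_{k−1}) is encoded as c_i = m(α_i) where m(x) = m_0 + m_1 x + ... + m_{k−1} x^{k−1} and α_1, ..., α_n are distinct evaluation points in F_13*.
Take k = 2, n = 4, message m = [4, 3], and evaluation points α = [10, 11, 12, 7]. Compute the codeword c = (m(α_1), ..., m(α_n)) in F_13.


c = [8, 11, 1, 12]

Message polynomial: m(x) = 4 + 3·x (mod 13).
For each evaluation point α_i, compute m(α_i) mod 13:
  α_1 = 10: Horner steps 3 → 8, so m(10) = 8.
  α_2 = 11: Horner steps 3 → 11, so m(11) = 11.
  α_3 = 12: Horner steps 3 → 1, so m(12) = 1.
  α_4 = 7: Horner steps 3 → 12, so m(7) = 12.
Codeword c = [8, 11, 1, 12] ∈ F_13^4.


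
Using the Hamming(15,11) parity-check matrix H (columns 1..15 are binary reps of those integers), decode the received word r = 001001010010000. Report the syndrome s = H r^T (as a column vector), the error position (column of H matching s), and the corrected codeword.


s = (0, 1, 1, 0)^T, error position = 6, corrected codeword c = 001000010010000

Compute s = H r^T mod 2 one row at a time:
  s_1 = 1 + 0 + 0 + 1 + 0 + 0 + 0 + 0 = 2 ≡ 0 (mod 2).
  s_2 = 0 + 0 + 1 + 0 + 0 + 0 + 0 + 0 = 1 ≡ 1 (mod 2).
  s_3 = 0 + 1 + 1 + 0 + 0 + 1 + 0 + 0 = 3 ≡ 1 (mod 2).
  s_4 = 0 + 1 + 0 + 0 + 0 + 1 + 0 + 0 = 2 ≡ 0 (mod 2).
s = (0, 1, 1, 0)^T — this equals column 6 of H (binary 0110), so error is at position 6.
Correct: flip bit 6 of r = 001001010010000 to get c = 001000010010000.


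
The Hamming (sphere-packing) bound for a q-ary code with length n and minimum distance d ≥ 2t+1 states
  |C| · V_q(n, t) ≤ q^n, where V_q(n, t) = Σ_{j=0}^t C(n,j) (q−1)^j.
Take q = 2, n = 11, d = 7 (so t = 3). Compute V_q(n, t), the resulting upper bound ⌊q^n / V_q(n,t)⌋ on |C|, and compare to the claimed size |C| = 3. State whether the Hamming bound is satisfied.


V_q(n, t) = 232, q^n = 2048, Hamming bound = 8, |C| = 3 ≤ bound (satisfied).

Step 1: Compute V_q(n, t) = Σ_{j=0}^3 C(n, j) (q−1)^j.
  j = 0: C(11,0)·(1)^0 = 1·1 = 1.
  j = 1: C(11,1)·(1)^1 = 11·1 = 11.
  j = 2: C(11,2)·(1)^2 = 55·1 = 55.
  j = 3: C(11,3)·(1)^3 = 165·1 = 165.
  V_q(n, t) = 1 + 11 + 55 + 165 = 232.
Step 2: q^n = 2^11 = 2048.
Step 3: Hamming bound ⌊q^n / V_q(n,t)⌋ = ⌊2048/232⌋ = 8.
Step 4: Compare |C| = 3 to 8: satisfied.
The claimed |C| lies below the Hamming bound.


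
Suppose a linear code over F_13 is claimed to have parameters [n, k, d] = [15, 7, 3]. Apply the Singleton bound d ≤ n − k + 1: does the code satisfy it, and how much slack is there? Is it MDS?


Singleton RHS = n − k + 1 = 9, slack = 6, bound satisfied, not MDS.

Singleton bound: d ≤ n − k + 1.
Here n = 15, k = 7, so n − k + 1 = 9.
Given d = 3, check d ≤ 9: YES.
Slack = (n − k + 1) − d = 6.
The code is NOT MDS (slack = 6 > 0).
Description: the claimed parameters are [15, 7, 3]_13; such a code would be non-MDS.


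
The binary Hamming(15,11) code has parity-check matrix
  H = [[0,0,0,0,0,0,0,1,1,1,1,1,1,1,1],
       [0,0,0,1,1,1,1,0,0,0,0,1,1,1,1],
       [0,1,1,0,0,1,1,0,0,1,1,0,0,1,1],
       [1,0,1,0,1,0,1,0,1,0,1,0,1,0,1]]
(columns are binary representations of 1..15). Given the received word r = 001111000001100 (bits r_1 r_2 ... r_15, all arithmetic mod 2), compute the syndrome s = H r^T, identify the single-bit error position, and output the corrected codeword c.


s = (0, 1, 0, 1)^T, error position = 5, corrected codeword c = 001101000001100

Compute s = H r^T mod 2 one row at a time:
  s_1 = 0 + 0 + 0 + 0 + 1 + 1 + 0 + 0 = 2 ≡ 0 (mod 2).
  s_2 = 1 + 1 + 1 + 0 + 1 + 1 + 0 + 0 = 5 ≡ 1 (mod 2).
  s_3 = 0 + 1 + 1 + 0 + 0 + 0 + 0 + 0 = 2 ≡ 0 (mod 2).
  s_4 = 0 + 1 + 1 + 0 + 0 + 0 + 1 + 0 = 3 ≡ 1 (mod 2).
s = (0, 1, 0, 1)^T — this equals column 5 of H (binary 0101), so error is at position 5.
Correct: flip bit 5 of r = 001111000001100 to get c = 001101000001100.


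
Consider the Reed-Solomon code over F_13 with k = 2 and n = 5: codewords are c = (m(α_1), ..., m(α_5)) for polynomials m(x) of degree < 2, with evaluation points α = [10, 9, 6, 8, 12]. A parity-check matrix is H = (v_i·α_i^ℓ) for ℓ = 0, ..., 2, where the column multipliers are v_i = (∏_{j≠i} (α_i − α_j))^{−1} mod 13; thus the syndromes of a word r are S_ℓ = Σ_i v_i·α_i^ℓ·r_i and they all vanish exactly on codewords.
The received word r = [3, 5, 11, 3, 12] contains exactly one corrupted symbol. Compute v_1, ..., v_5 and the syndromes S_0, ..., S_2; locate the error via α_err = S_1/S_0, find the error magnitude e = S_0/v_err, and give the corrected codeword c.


S = (10, 2, 3), error at position 4, error magnitude e = 9, c = [3, 5, 11, 7, 12].

Step 1: column multipliers v_i = (∏_{j≠i}(α_i − α_j))^{−1} mod 13.
  i = 1 (α = 10): (10−9)(10−6)(10−8)(10−12) = 1·4·2·(−2) = −16 ≡ 10, so v_1 = 10^{−1} = 4 (mod 13).
  i = 2 (α = 9): (9−10)(9−6)(9−8)(9−12) = (−1)·3·1·(−3) = 9 ≡ 9, so v_2 = 9^{−1} = 3 (mod 13).
  i = 3 (α = 6): (6−10)(6−9)(6−8)(6−12) = (−4)·(−3)·(−2)·(−6) = 144 ≡ 1, so v_3 = 1^{−1} = 1 (mod 13).
  i = 4 (α = 8): (8−10)(8−9)(8−6)(8−12) = (−2)·(−1)·2·(−4) = −16 ≡ 10, so v_4 = 10^{−1} = 4 (mod 13).
  i = 5 (α = 12): (12−10)(12−9)(12−6)(12−8) = 2·3·6·4 = 144 ≡ 1, so v_5 = 1^{−1} = 1 (mod 13).
  v = [4, 3, 1, 4, 1].
Step 2: syndromes of r = [3, 5, 11, 3, 12] (all sums mod 13).
  S_0 = Σ v_i r_i = 4·3 + 3·5 + 1·11 + 4·3 + 1·12 = 62 ≡ 10.
  S_1 = Σ v_i α_i r_i = 4·10·3 + 3·9·5 + 1·6·11 + 4·8·3 + 1·12·12 = 561 ≡ 2.
  α_i^2 mod 13 = [9, 3, 10, 12, 1].
  S_2 = Σ v_i α_i^2 r_i = 4·9·3 + 3·3·5 + 1·10·11 + 4·12·3 + 1·1·12 = 419 ≡ 3.
  S = (10, 2, 3) ≠ 0, so r is not a codeword (an error is present).
Step 3: locate the error. For a single error e at position i, S_ℓ = v_i·e·α_i^ℓ, so α_err = S_1/S_0.
  S_0^{−1} = 10^{−1} = 4 (mod 13), so α_err = 2·4 = 8 ≡ 8 = α_4. Error position i = 4.
  Consistency check: S_2/S_1 = 3·7 = 21 ≡ 8 = α_err ✓ (single-error assumption holds).
Step 4: error magnitude e = S_0/v_4 = S_0·∏_{j≠4}(α_4 − α_j) = 10·10 = 100 ≡ 9 (mod 13).
Step 5: correct position 4: c_4 = r_4 − e = 3 − 9 ≡ 7 (mod 13). Hence c = [3, 5, 11, 7, 12].
  Check: interpolating c through the α_i gives m(x) = 10 + 11·x (degree < 2) with m(α_i) = c_i for every i, so c is indeed a codeword.


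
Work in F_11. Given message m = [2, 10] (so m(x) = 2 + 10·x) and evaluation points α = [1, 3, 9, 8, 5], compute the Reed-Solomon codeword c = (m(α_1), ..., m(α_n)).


c = [1, 10, 4, 5, 8]

Message polynomial: m(x) = 2 + 10·x (mod 11).
For each evaluation point α_i, compute m(α_i) mod 11:
  α_1 = 1: Horner steps 10 → 1, so m(1) = 1.
  α_2 = 3: Horner steps 10 → 10, so m(3) = 10.
  α_3 = 9: Horner steps 10 → 4, so m(9) = 4.
  α_4 = 8: Horner steps 10 → 5, so m(8) = 5.
  α_5 = 5: Horner steps 10 → 8, so m(5) = 8.
Codeword c = [1, 10, 4, 5, 8] ∈ F_11^5.


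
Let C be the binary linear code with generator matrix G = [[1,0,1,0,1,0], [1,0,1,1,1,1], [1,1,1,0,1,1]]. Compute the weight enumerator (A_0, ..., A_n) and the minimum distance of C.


Weight distribution: A_0 = 1, A_2 = 3, A_3 = 1, A_5 = 3. Minimum distance d = 2.

Enumerate all 2^3 = 8 messages m ∈ F_2^3.
For each, compute codeword c = mG in F_2^6, then tally its weight.
  m = 000 → c = 000000, weight = 0.
  m = 100 → c = 101010, weight = 3.
  m = 010 → c = 101111, weight = 5.
  m = 110 → c = 000101, weight = 2.
  m = 001 → c = 111011, weight = 5.
  m = 101 → c = 010001, weight = 2.
  m = 011 → c = 010100, weight = 2.
  m = 111 → c = 111110, weight = 5.
Tally weights:
  weight 0: 1 codewords.
  weight 2: 3 codewords.
  weight 3: 1 codewords.
  weight 5: 3 codewords.
Minimum distance d = smallest w > 0 with A_w > 0 = 2.
Sanity: Σ A_w = 8 = 2^3 = 8 ✓.


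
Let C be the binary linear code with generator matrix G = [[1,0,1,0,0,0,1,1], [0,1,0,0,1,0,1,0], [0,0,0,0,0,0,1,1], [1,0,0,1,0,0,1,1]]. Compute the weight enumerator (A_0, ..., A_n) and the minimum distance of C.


Weight distribution: A_0 = 1, A_2 = 4, A_3 = 2, A_4 = 3, A_5 = 6. Minimum distance d = 2.

Enumerate all 2^4 = 16 messages m ∈ F_2^4.
For each, compute codeword c = mG in F_2^8, then tally its weight.
  m = 0000 → c = 00000000, weight = 0.
  m = 1000 → c = 10100011, weight = 4.
  m = 0100 → c = 01001010, weight = 3.
  m = 1100 → c = 11101001, weight = 5.
  m = 0010 → c = 00000011, weight = 2.
  m = 1010 → c = 10100000, weight = 2.
  m = 0110 → c = 01001001, weight = 3.
  m = 1110 → c = 11101010, weight = 5.
  m = 0001 → c = 10010011, weight = 4.
  m = 1001 → c = 00110000, weight = 2.
  m = 0101 → c = 11011001, weight = 5.
  m = 1101 → c = 01111010, weight = 5.
  m = 0011 → c = 10010000, weight = 2.
  m = 1011 → c = 00110011, weight = 4.
  m = 0111 → c = 11011010, weight = 5.
  m = 1111 → c = 01111001, weight = 5.
Tally weights:
  weight 0: 1 codewords.
  weight 2: 4 codewords.
  weight 3: 2 codewords.
  weight 4: 3 codewords.
  weight 5: 6 codewords.
Minimum distance d = smallest w > 0 with A_w > 0 = 2.
Sanity: Σ A_w = 16 = 2^4 = 16 ✓.


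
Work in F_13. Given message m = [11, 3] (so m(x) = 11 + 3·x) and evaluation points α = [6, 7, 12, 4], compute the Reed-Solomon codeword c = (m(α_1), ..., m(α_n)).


c = [3, 6, 8, 10]

Message polynomial: m(x) = 11 + 3·x (mod 13).
For each evaluation point α_i, compute m(α_i) mod 13:
  α_1 = 6: Horner steps 3 → 3, so m(6) = 3.
  α_2 = 7: Horner steps 3 → 6, so m(7) = 6.
  α_3 = 12: Horner steps 3 → 8, so m(12) = 8.
  α_4 = 4: Horner steps 3 → 10, so m(4) = 10.
Codeword c = [3, 6, 8, 10] ∈ F_13^4.


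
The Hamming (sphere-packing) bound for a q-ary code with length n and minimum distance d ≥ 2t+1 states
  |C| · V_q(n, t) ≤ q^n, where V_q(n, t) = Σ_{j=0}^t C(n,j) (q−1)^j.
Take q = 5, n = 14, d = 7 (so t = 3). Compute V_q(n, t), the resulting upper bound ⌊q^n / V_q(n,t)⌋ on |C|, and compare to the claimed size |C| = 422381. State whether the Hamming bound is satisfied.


V_q(n, t) = 24809, q^n = 6103515625, Hamming bound = 246020, |C| = 422381 > bound (violated).

Step 1: Compute V_q(n, t) = Σ_{j=0}^3 C(n, j) (q−1)^j.
  j = 0: C(14,0)·(4)^0 = 1·1 = 1.
  j = 1: C(14,1)·(4)^1 = 14·4 = 56.
  j = 2: C(14,2)·(4)^2 = 91·16 = 1456.
  j = 3: C(14,3)·(4)^3 = 364·64 = 23296.
  V_q(n, t) = 1 + 56 + 1456 + 23296 = 24809.
Step 2: q^n = 5^14 = 6103515625.
Step 3: Hamming bound ⌊q^n / V_q(n,t)⌋ = ⌊6103515625/24809⌋ = 246020.
Step 4: Compare |C| = 422381 to 246020: violated.
The claimed |C| lies above the Hamming bound, so no 5-ary code of length 14 with d ≥ 7 can have 422381 codewords.


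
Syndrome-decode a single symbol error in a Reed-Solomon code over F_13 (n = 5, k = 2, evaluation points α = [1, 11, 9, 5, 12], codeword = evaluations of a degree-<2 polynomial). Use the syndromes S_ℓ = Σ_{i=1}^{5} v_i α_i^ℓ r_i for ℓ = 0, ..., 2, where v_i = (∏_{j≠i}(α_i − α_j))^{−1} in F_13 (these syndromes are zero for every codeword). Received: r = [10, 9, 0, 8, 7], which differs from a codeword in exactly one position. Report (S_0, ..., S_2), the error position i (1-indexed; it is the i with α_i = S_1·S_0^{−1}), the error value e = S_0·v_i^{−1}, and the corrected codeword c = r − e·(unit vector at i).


S = (2, 2, 2), error at position 1, error magnitude e = 7, c = [3, 9, 0, 8, 7].

Step 1: column multipliers v_i = (∏_{j≠i}(α_i − α_j))^{−1} mod 13.
  i = 1 (α = 1): (1−11)(1−9)(1−5)(1−12) = (−10)·(−8)·(−4)·(−11) = 3520 ≡ 10, so v_1 = 10^{−1} = 4 (mod 13).
  i = 2 (α = 11): (11−1)(11−9)(11−5)(11−12) = 10·2·6·(−1) = −120 ≡ 10, so v_2 = 10^{−1} = 4 (mod 13).
  i = 3 (α = 9): (9−1)(9−11)(9−5)(9−12) = 8·(−2)·4·(−3) = 192 ≡ 10, so v_3 = 10^{−1} = 4 (mod 13).
  i = 4 (α = 5): (5−1)(5−11)(5−9)(5−12) = 4·(−6)·(−4)·(−7) = −672 ≡ 4, so v_4 = 4^{−1} = 10 (mod 13).
  i = 5 (α = 12): (12−1)(12−11)(12−9)(12−5) = 11·1·3·7 = 231 ≡ 10, so v_5 = 10^{−1} = 4 (mod 13).
  v = [4, 4, 4, 10, 4].
Step 2: syndromes of r = [10, 9, 0, 8, 7] (all sums mod 13).
  S_0 = Σ v_i r_i = 4·10 + 4·9 + 4·0 + 10·8 + 4·7 = 184 ≡ 2.
  S_1 = Σ v_i α_i r_i = 4·1·10 + 4·11·9 + 4·9·0 + 10·5·8 + 4·12·7 = 1172 ≡ 2.
  α_i^2 mod 13 = [1, 4, 3, 12, 1].
  S_2 = Σ v_i α_i^2 r_i = 4·1·10 + 4·4·9 + 4·3·0 + 10·12·8 + 4·1·7 = 1172 ≡ 2.
  S = (2, 2, 2) ≠ 0, so r is not a codeword (an error is present).
Step 3: locate the error. For a single error e at position i, S_ℓ = v_i·e·α_i^ℓ, so α_err = S_1/S_0.
  S_0^{−1} = 2^{−1} = 7 (mod 13), so α_err = 2·7 = 14 ≡ 1 = α_1. Error position i = 1.
  Consistency check: S_2/S_1 = 2·7 = 14 ≡ 1 = α_err ✓ (single-error assumption holds).
Step 4: error magnitude e = S_0/v_1 = S_0·∏_{j≠1}(α_1 − α_j) = 2·10 = 20 ≡ 7 (mod 13).
Step 5: correct position 1: c_1 = r_1 − e = 10 − 7 ≡ 3 (mod 13). Hence c = [3, 9, 0, 8, 7].
  Check: interpolating c through the α_i gives m(x) = 5 + 11·x (degree < 2) with m(α_i) = c_i for every i, so c is indeed a codeword.


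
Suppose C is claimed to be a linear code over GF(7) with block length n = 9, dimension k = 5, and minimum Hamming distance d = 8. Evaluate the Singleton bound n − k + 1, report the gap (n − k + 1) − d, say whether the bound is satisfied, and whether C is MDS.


Singleton RHS = n − k + 1 = 5, slack = -3, bound violated (no such code; not MDS).

Singleton bound: d ≤ n − k + 1.
Here n = 9, k = 5, so n − k + 1 = 5.
Given d = 8, check d ≤ 5: NO.
Slack = (n − k + 1) − d = -3.
The slack is negative: d = 8 exceeds n − k + 1 = 5 by 3, so the Singleton bound is violated and no linear [9, 5, 8]_7 code can exist. In particular it is not MDS (MDS requires d = n − k + 1 exactly).
Description: the claimed parameters are [9, 5, 8]_7; such a code would be impossible (violates the Singleton bound).


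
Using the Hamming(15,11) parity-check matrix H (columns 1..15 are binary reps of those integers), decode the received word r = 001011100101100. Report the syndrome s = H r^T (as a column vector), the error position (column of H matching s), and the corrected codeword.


s = (1, 1, 0, 0)^T, error position = 12, corrected codeword c = 001011100100100

Compute s = H r^T mod 2 one row at a time:
  s_1 = 0 + 0 + 1 + 0 + 1 + 1 + 0 + 0 = 3 ≡ 1 (mod 2).
  s_2 = 0 + 1 + 1 + 1 + 1 + 1 + 0 + 0 = 5 ≡ 1 (mod 2).
  s_3 = 0 + 1 + 1 + 1 + 1 + 0 + 0 + 0 = 4 ≡ 0 (mod 2).
  s_4 = 0 + 1 + 1 + 1 + 0 + 0 + 1 + 0 = 4 ≡ 0 (mod 2).
s = (1, 1, 0, 0)^T — this equals column 12 of H (binary 1100), so error is at position 12.
Correct: flip bit 12 of r = 001011100101100 to get c = 001011100100100.


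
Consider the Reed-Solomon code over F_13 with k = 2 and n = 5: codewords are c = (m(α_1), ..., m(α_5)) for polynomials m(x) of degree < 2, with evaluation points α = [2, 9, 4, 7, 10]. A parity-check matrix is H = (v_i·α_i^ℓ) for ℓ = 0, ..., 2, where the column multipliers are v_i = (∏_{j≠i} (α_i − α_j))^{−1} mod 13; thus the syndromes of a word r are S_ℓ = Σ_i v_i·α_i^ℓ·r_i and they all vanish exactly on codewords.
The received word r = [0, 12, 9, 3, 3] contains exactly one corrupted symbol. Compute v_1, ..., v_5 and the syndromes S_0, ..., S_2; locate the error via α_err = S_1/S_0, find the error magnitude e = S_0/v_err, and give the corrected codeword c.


S = (6, 8, 2), error at position 5, error magnitude e = 6, c = [0, 12, 9, 3, 10].

Step 1: column multipliers v_i = (∏_{j≠i}(α_i − α_j))^{−1} mod 13.
  i = 1 (α = 2): (2−9)(2−4)(2−7)(2−10) = (−7)·(−2)·(−5)·(−8) = 560 ≡ 1, so v_1 = 1^{−1} = 1 (mod 13).
  i = 2 (α = 9): (9−2)(9−4)(9−7)(9−10) = 7·5·2·(−1) = −70 ≡ 8, so v_2 = 8^{−1} = 5 (mod 13).
  i = 3 (α = 4): (4−2)(4−9)(4−7)(4−10) = 2·(−5)·(−3)·(−6) = −180 ≡ 2, so v_3 = 2^{−1} = 7 (mod 13).
  i = 4 (α = 7): (7−2)(7−9)(7−4)(7−10) = 5·(−2)·3·(−3) = 90 ≡ 12, so v_4 = 12^{−1} = 12 (mod 13).
  i = 5 (α = 10): (10−2)(10−9)(10−4)(10−7) = 8·1·6·3 = 144 ≡ 1, so v_5 = 1^{−1} = 1 (mod 13).
  v = [1, 5, 7, 12, 1].
Step 2: syndromes of r = [0, 12, 9, 3, 3] (all sums mod 13).
  S_0 = Σ v_i r_i = 1·0 + 5·12 + 7·9 + 12·3 + 1·3 = 162 ≡ 6.
  S_1 = Σ v_i α_i r_i = 1·2·0 + 5·9·12 + 7·4·9 + 12·7·3 + 1·10·3 = 1074 ≡ 8.
  α_i^2 mod 13 = [4, 3, 3, 10, 9].
  S_2 = Σ v_i α_i^2 r_i = 1·4·0 + 5·3·12 + 7·3·9 + 12·10·3 + 1·9·3 = 756 ≡ 2.
  S = (6, 8, 2) ≠ 0, so r is not a codeword (an error is present).
Step 3: locate the error. For a single error e at position i, S_ℓ = v_i·e·α_i^ℓ, so α_err = S_1/S_0.
  S_0^{−1} = 6^{−1} = 11 (mod 13), so α_err = 8·11 = 88 ≡ 10 = α_5. Error position i = 5.
  Consistency check: S_2/S_1 = 2·5 = 10 ≡ 10 = α_err ✓ (single-error assumption holds).
Step 4: error magnitude e = S_0/v_5 = S_0·∏_{j≠5}(α_5 − α_j) = 6·1 = 6 ≡ 6 (mod 13).
Step 5: correct position 5: c_5 = r_5 − e = 3 − 6 ≡ 10 (mod 13). Hence c = [0, 12, 9, 3, 10].
  Check: interpolating c through the α_i gives m(x) = 4 + 11·x (degree < 2) with m(α_i) = c_i for every i, so c is indeed a codeword.


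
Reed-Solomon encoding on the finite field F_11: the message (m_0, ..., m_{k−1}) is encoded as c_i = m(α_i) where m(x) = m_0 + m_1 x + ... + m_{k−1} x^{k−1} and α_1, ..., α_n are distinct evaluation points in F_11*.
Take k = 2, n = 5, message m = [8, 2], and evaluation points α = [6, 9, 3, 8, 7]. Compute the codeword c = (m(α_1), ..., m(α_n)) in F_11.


c = [9, 4, 3, 2, 0]

Message polynomial: m(x) = 8 + 2·x (mod 11).
For each evaluation point α_i, compute m(α_i) mod 11:
  α_1 = 6: Horner steps 2 → 9, so m(6) = 9.
  α_2 = 9: Horner steps 2 → 4, so m(9) = 4.
  α_3 = 3: Horner steps 2 → 3, so m(3) = 3.
  α_4 = 8: Horner steps 2 → 2, so m(8) = 2.
  α_5 = 7: Horner steps 2 → 0, so m(7) = 0.
Codeword c = [9, 4, 3, 2, 0] ∈ F_11^5.


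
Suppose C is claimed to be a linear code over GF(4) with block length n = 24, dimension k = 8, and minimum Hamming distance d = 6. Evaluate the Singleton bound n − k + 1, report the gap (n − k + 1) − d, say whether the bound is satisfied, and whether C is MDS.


Singleton RHS = n − k + 1 = 17, slack = 11, bound satisfied, not MDS.

Singleton bound: d ≤ n − k + 1.
Here n = 24, k = 8, so n − k + 1 = 17.
Given d = 6, check d ≤ 17: YES.
Slack = (n − k + 1) − d = 11.
The code is NOT MDS (slack = 11 > 0).
Description: the claimed parameters are [24, 8, 6]_4; such a code would be non-MDS.


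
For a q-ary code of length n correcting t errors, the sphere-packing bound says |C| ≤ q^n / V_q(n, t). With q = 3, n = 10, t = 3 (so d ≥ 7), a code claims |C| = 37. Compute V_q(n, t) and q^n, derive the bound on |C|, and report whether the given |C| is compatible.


V_q(n, t) = 1161, q^n = 59049, Hamming bound = 50, |C| = 37 ≤ bound (satisfied).

Step 1: Compute V_q(n, t) = Σ_{j=0}^3 C(n, j) (q−1)^j.
  j = 0: C(10,0)·(2)^0 = 1·1 = 1.
  j = 1: C(10,1)·(2)^1 = 10·2 = 20.
  j = 2: C(10,2)·(2)^2 = 45·4 = 180.
  j = 3: C(10,3)·(2)^3 = 120·8 = 960.
  V_q(n, t) = 1 + 20 + 180 + 960 = 1161.
Step 2: q^n = 3^10 = 59049.
Step 3: Hamming bound ⌊q^n / V_q(n,t)⌋ = ⌊59049/1161⌋ = 50.
Step 4: Compare |C| = 37 to 50: satisfied.
The claimed |C| lies below the Hamming bound.


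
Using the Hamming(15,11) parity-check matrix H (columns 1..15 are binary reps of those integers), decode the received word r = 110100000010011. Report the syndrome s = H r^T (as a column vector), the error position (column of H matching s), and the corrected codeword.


s = (1, 1, 0, 1)^T, error position = 13, corrected codeword c = 110100000010111

Compute s = H r^T mod 2 one row at a time:
  s_1 = 0 + 0 + 0 + 1 + 0 + 0 + 1 + 1 = 3 ≡ 1 (mod 2).
  s_2 = 1 + 0 + 0 + 0 + 0 + 0 + 1 + 1 = 3 ≡ 1 (mod 2).
  s_3 = 1 + 0 + 0 + 0 + 0 + 1 + 1 + 1 = 4 ≡ 0 (mod 2).
  s_4 = 1 + 0 + 0 + 0 + 0 + 1 + 0 + 1 = 3 ≡ 1 (mod 2).
s = (1, 1, 0, 1)^T — this equals column 13 of H (binary 1101), so error is at position 13.
Correct: flip bit 13 of r = 110100000010011 to get c = 110100000010111.


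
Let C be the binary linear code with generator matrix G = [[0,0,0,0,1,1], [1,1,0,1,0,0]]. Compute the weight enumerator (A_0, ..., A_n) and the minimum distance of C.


Weight distribution: A_0 = 1, A_2 = 1, A_3 = 1, A_5 = 1. Minimum distance d = 2.

Enumerate all 2^2 = 4 messages m ∈ F_2^2.
For each, compute codeword c = mG in F_2^6, then tally its weight.
  m = 00 → c = 000000, weight = 0.
  m = 10 → c = 000011, weight = 2.
  m = 01 → c = 110100, weight = 3.
  m = 11 → c = 110111, weight = 5.
Tally weights:
  weight 0: 1 codewords.
  weight 2: 1 codewords.
  weight 3: 1 codewords.
  weight 5: 1 codewords.
Minimum distance d = smallest w > 0 with A_w > 0 = 2.
Sanity: Σ A_w = 4 = 2^2 = 4 ✓.


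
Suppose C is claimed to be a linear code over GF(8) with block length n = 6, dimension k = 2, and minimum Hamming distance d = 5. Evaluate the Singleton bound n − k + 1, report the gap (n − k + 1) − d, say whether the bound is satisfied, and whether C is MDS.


Singleton RHS = n − k + 1 = 5, slack = 0, bound satisfied, MDS.

Singleton bound: d ≤ n − k + 1.
Here n = 6, k = 2, so n − k + 1 = 5.
Given d = 5, check d ≤ 5: YES.
Slack = (n − k + 1) − d = 0.
The code is MDS (slack = 0).
Description: the claimed parameters are [6, 2, 5]_8; such a code would be MDS (meets Singleton bound).


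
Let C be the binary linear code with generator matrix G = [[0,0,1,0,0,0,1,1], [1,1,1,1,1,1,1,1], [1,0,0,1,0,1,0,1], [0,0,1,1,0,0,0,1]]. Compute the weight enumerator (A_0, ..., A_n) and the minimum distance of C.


Weight distribution: A_0 = 1, A_2 = 1, A_3 = 4, A_4 = 4, A_5 = 4, A_6 = 1, A_8 = 1. Minimum distance d = 2.

Enumerate all 2^4 = 16 messages m ∈ F_2^4.
For each, compute codeword c = mG in F_2^8, then tally its weight.
  m = 0000 → c = 00000000, weight = 0.
  m = 1000 → c = 00100011, weight = 3.
  m = 0100 → c = 11111111, weight = 8.
  m = 1100 → c = 11011100, weight = 5.
  m = 0010 → c = 10010101, weight = 4.
  m = 1010 → c = 10110110, weight = 5.
  m = 0110 → c = 01101010, weight = 4.
  m = 1110 → c = 01001001, weight = 3.
  m = 0001 → c = 00110001, weight = 3.
  m = 1001 → c = 00010010, weight = 2.
  m = 0101 → c = 11001110, weight = 5.
  m = 1101 → c = 11101101, weight = 6.
  m = 0011 → c = 10100100, weight = 3.
  m = 1011 → c = 10000111, weight = 4.
  m = 0111 → c = 01011011, weight = 5.
  m = 1111 → c = 01111000, weight = 4.
Tally weights:
  weight 0: 1 codewords.
  weight 2: 1 codewords.
  weight 3: 4 codewords.
  weight 4: 4 codewords.
  weight 5: 4 codewords.
  weight 6: 1 codewords.
  weight 8: 1 codewords.
Minimum distance d = smallest w > 0 with A_w > 0 = 2.
Sanity: Σ A_w = 16 = 2^4 = 16 ✓.


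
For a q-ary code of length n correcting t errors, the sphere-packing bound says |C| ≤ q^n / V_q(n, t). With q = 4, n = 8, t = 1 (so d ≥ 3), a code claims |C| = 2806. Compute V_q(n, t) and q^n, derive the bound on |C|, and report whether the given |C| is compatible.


V_q(n, t) = 25, q^n = 65536, Hamming bound = 2621, |C| = 2806 > bound (violated).

Step 1: Compute V_q(n, t) = Σ_{j=0}^1 C(n, j) (q−1)^j.
  j = 0: C(8,0)·(3)^0 = 1·1 = 1.
  j = 1: C(8,1)·(3)^1 = 8·3 = 24.
  V_q(n, t) = 1 + 24 = 25.
Step 2: q^n = 4^8 = 65536.
Step 3: Hamming bound ⌊q^n / V_q(n,t)⌋ = ⌊65536/25⌋ = 2621.
Step 4: Compare |C| = 2806 to 2621: violated.
The claimed |C| lies above the Hamming bound, so no 4-ary code of length 8 with d ≥ 3 can have 2806 codewords.


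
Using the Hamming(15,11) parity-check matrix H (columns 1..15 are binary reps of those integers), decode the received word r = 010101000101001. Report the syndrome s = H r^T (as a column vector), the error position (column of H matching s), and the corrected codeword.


s = (1, 0, 0, 1)^T, error position = 9, corrected codeword c = 010101001101001

Compute s = H r^T mod 2 one row at a time:
  s_1 = 0 + 0 + 1 + 0 + 1 + 0 + 0 + 1 = 3 ≡ 1 (mod 2).
  s_2 = 1 + 0 + 1 + 0 + 1 + 0 + 0 + 1 = 4 ≡ 0 (mod 2).
  s_3 = 1 + 0 + 1 + 0 + 1 + 0 + 0 + 1 = 4 ≡ 0 (mod 2).
  s_4 = 0 + 0 + 0 + 0 + 0 + 0 + 0 + 1 = 1 ≡ 1 (mod 2).
s = (1, 0, 0, 1)^T — this equals column 9 of H (binary 1001), so error is at position 9.
Correct: flip bit 9 of r = 010101000101001 to get c = 010101001101001.


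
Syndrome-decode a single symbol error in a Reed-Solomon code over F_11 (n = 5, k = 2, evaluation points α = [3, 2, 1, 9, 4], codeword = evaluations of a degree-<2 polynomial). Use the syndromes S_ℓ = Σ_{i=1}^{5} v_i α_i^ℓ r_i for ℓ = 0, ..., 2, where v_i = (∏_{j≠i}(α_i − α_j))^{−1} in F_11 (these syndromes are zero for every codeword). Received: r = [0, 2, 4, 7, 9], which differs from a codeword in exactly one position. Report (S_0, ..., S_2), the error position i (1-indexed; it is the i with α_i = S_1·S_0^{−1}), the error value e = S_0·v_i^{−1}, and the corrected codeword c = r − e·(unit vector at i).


S = (1, 9, 4), error at position 4, error magnitude e = 8, c = [0, 2, 4, 10, 9].

Step 1: column multipliers v_i = (∏_{j≠i}(α_i − α_j))^{−1} mod 11.
  i = 1 (α = 3): (3−2)(3−1)(3−9)(3−4) = 1·2·(−6)·(−1) = 12 ≡ 1, so v_1 = 1^{−1} = 1 (mod 11).
  i = 2 (α = 2): (2−3)(2−1)(2−9)(2−4) = (−1)·1·(−7)·(−2) = −14 ≡ 8, so v_2 = 8^{−1} = 7 (mod 11).
  i = 3 (α = 1): (1−3)(1−2)(1−9)(1−4) = (−2)·(−1)·(−8)·(−3) = 48 ≡ 4, so v_3 = 4^{−1} = 3 (mod 11).
  i = 4 (α = 9): (9−3)(9−2)(9−1)(9−4) = 6·7·8·5 = 1680 ≡ 8, so v_4 = 8^{−1} = 7 (mod 11).
  i = 5 (α = 4): (4−3)(4−2)(4−1)(4−9) = 1·2·3·(−5) = −30 ≡ 3, so v_5 = 3^{−1} = 4 (mod 11).
  v = [1, 7, 3, 7, 4].
Step 2: syndromes of r = [0, 2, 4, 7, 9] (all sums mod 11).
  S_0 = Σ v_i r_i = 1·0 + 7·2 + 3·4 + 7·7 + 4·9 = 111 ≡ 1.
  S_1 = Σ v_i α_i r_i = 1·3·0 + 7·2·2 + 3·1·4 + 7·9·7 + 4·4·9 = 625 ≡ 9.
  α_i^2 mod 11 = [9, 4, 1, 4, 5].
  S_2 = Σ v_i α_i^2 r_i = 1·9·0 + 7·4·2 + 3·1·4 + 7·4·7 + 4·5·9 = 444 ≡ 4.
  S = (1, 9, 4) ≠ 0, so r is not a codeword (an error is present).
Step 3: locate the error. For a single error e at position i, S_ℓ = v_i·e·α_i^ℓ, so α_err = S_1/S_0.
  S_0^{−1} = 1^{−1} = 1 (mod 11), so α_err = 9·1 = 9 ≡ 9 = α_4. Error position i = 4.
  Consistency check: S_2/S_1 = 4·5 = 20 ≡ 9 = α_err ✓ (single-error assumption holds).
Step 4: error magnitude e = S_0/v_4 = S_0·∏_{j≠4}(α_4 − α_j) = 1·8 = 8 ≡ 8 (mod 11).
Step 5: correct position 4: c_4 = r_4 − e = 7 − 8 ≡ 10 (mod 11). Hence c = [0, 2, 4, 10, 9].
  Check: interpolating c through the α_i gives m(x) = 6 + 9·x (degree < 2) with m(α_i) = c_i for every i, so c is indeed a codeword.


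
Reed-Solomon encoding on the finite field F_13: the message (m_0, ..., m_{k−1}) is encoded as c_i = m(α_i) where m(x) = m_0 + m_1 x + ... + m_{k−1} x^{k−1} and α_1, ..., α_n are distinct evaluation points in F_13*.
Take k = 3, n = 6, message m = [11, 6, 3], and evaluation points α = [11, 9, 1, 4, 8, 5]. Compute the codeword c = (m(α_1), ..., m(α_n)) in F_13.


c = [11, 9, 7, 5, 4, 12]

Message polynomial: m(x) = 11 + 6·x + 3·x^2 (mod 13).
For each evaluation point α_i, compute m(α_i) mod 13:
  α_1 = 11: Horner steps 3 → 0 → 11, so m(11) = 11.
  α_2 = 9: Horner steps 3 → 7 → 9, so m(9) = 9.
  α_3 = 1: Horner steps 3 → 9 → 7, so m(1) = 7.
  α_4 = 4: Horner steps 3 → 5 → 5, so m(4) = 5.
  α_5 = 8: Horner steps 3 → 4 → 4, so m(8) = 4.
  α_6 = 5: Horner steps 3 → 8 → 12, so m(5) = 12.
Codeword c = [11, 9, 7, 5, 4, 12] ∈ F_13^6.


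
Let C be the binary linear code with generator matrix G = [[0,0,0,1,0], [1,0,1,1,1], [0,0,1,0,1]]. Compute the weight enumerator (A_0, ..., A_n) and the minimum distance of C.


Weight distribution: A_0 = 1, A_1 = 2, A_2 = 2, A_3 = 2, A_4 = 1. Minimum distance d = 1.

Enumerate all 2^3 = 8 messages m ∈ F_2^3.
For each, compute codeword c = mG in F_2^5, then tally its weight.
  m = 000 → c = 00000, weight = 0.
  m = 100 → c = 00010, weight = 1.
  m = 010 → c = 10111, weight = 4.
  m = 110 → c = 10101, weight = 3.
  m = 001 → c = 00101, weight = 2.
  m = 101 → c = 00111, weight = 3.
  m = 011 → c = 10010, weight = 2.
  m = 111 → c = 10000, weight = 1.
Tally weights:
  weight 0: 1 codewords.
  weight 1: 2 codewords.
  weight 2: 2 codewords.
  weight 3: 2 codewords.
  weight 4: 1 codewords.
Minimum distance d = smallest w > 0 with A_w > 0 = 1.
Sanity: Σ A_w = 8 = 2^3 = 8 ✓.


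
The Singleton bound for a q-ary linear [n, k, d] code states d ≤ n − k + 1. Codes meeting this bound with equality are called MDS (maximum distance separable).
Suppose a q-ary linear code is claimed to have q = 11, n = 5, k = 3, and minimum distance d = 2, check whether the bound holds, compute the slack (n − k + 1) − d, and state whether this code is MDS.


Singleton RHS = n − k + 1 = 3, slack = 1, bound satisfied, not MDS.

Singleton bound: d ≤ n − k + 1.
Here n = 5, k = 3, so n − k + 1 = 3.
Given d = 2, check d ≤ 3: YES.
Slack = (n − k + 1) − d = 1.
The code is NOT MDS (slack = 1 > 0).
Description: the claimed parameters are [5, 3, 2]_11; such a code would be non-MDS.


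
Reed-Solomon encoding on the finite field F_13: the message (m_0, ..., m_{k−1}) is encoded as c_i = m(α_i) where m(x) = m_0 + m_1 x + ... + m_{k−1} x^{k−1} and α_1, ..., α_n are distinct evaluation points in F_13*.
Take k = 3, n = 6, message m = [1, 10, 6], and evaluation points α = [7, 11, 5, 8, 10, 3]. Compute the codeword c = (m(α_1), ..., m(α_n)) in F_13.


c = [1, 5, 6, 10, 12, 7]

Message polynomial: m(x) = 1 + 10·x + 6·x^2 (mod 13).
For each evaluation point α_i, compute m(α_i) mod 13:
  α_1 = 7: Horner steps 6 → 0 → 1, so m(7) = 1.
  α_2 = 11: Horner steps 6 → 11 → 5, so m(11) = 5.
  α_3 = 5: Horner steps 6 → 1 → 6, so m(5) = 6.
  α_4 = 8: Horner steps 6 → 6 → 10, so m(8) = 10.
  α_5 = 10: Horner steps 6 → 5 → 12, so m(10) = 12.
  α_6 = 3: Horner steps 6 → 2 → 7, so m(3) = 7.
Codeword c = [1, 5, 6, 10, 12, 7] ∈ F_13^6.


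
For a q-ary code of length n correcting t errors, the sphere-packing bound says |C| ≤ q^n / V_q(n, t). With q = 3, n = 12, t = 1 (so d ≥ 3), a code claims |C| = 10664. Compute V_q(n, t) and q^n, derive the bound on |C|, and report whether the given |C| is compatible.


V_q(n, t) = 25, q^n = 531441, Hamming bound = 21257, |C| = 10664 ≤ bound (satisfied).

Step 1: Compute V_q(n, t) = Σ_{j=0}^1 C(n, j) (q−1)^j.
  j = 0: C(12,0)·(2)^0 = 1·1 = 1.
  j = 1: C(12,1)·(2)^1 = 12·2 = 24.
  V_q(n, t) = 1 + 24 = 25.
Step 2: q^n = 3^12 = 531441.
Step 3: Hamming bound ⌊q^n / V_q(n,t)⌋ = ⌊531441/25⌋ = 21257.
Step 4: Compare |C| = 10664 to 21257: satisfied.
The claimed |C| lies below the Hamming bound.


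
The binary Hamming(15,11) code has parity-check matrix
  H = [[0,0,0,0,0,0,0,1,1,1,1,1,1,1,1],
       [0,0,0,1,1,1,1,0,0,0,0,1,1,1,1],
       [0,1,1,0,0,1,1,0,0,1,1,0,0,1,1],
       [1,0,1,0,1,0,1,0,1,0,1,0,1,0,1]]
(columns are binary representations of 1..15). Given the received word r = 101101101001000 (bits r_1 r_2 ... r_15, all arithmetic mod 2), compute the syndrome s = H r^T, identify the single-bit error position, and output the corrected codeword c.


s = (0, 0, 1, 0)^T, error position = 2, corrected codeword c = 111101101001000

Compute s = H r^T mod 2 one row at a time:
  s_1 = 0 + 1 + 0 + 0 + 1 + 0 + 0 + 0 = 2 ≡ 0 (mod 2).
  s_2 = 1 + 0 + 1 + 1 + 1 + 0 + 0 + 0 = 4 ≡ 0 (mod 2).
  s_3 = 0 + 1 + 1 + 1 + 0 + 0 + 0 + 0 = 3 ≡ 1 (mod 2).
  s_4 = 1 + 1 + 0 + 1 + 1 + 0 + 0 + 0 = 4 ≡ 0 (mod 2).
s = (0, 0, 1, 0)^T — this equals column 2 of H (binary 0010), so error is at position 2.
Correct: flip bit 2 of r = 101101101001000 to get c = 111101101001000.


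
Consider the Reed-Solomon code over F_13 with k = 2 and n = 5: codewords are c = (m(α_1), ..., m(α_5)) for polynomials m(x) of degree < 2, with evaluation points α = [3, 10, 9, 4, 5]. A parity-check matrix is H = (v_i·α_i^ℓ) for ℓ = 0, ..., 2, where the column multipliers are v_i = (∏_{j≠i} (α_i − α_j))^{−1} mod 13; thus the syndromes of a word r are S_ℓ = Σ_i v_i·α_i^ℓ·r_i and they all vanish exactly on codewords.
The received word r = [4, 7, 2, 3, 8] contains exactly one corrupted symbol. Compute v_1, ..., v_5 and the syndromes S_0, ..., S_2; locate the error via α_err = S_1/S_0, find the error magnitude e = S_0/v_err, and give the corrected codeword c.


S = (1, 3, 9), error at position 1, error magnitude e = 6, c = [11, 7, 2, 3, 8].

Step 1: column multipliers v_i = (∏_{j≠i}(α_i − α_j))^{−1} mod 13.
  i = 1 (α = 3): (3−10)(3−9)(3−4)(3−5) = (−7)·(−6)·(−1)·(−2) = 84 ≡ 6, so v_1 = 6^{−1} = 11 (mod 13).
  i = 2 (α = 10): (10−3)(10−9)(10−4)(10−5) = 7·1·6·5 = 210 ≡ 2, so v_2 = 2^{−1} = 7 (mod 13).
  i = 3 (α = 9): (9−3)(9−10)(9−4)(9−5) = 6·(−1)·5·4 = −120 ≡ 10, so v_3 = 10^{−1} = 4 (mod 13).
  i = 4 (α = 4): (4−3)(4−10)(4−9)(4−5) = 1·(−6)·(−5)·(−1) = −30 ≡ 9, so v_4 = 9^{−1} = 3 (mod 13).
  i = 5 (α = 5): (5−3)(5−10)(5−9)(5−4) = 2·(−5)·(−4)·1 = 40 ≡ 1, so v_5 = 1^{−1} = 1 (mod 13).
  v = [11, 7, 4, 3, 1].
Step 2: syndromes of r = [4, 7, 2, 3, 8] (all sums mod 13).
  S_0 = Σ v_i r_i = 11·4 + 7·7 + 4·2 + 3·3 + 1·8 = 118 ≡ 1.
  S_1 = Σ v_i α_i r_i = 11·3·4 + 7·10·7 + 4·9·2 + 3·4·3 + 1·5·8 = 770 ≡ 3.
  α_i^2 mod 13 = [9, 9, 3, 3, 12].
  S_2 = Σ v_i α_i^2 r_i = 11·9·4 + 7·9·7 + 4·3·2 + 3·3·3 + 1·12·8 = 984 ≡ 9.
  S = (1, 3, 9) ≠ 0, so r is not a codeword (an error is present).
Step 3: locate the error. For a single error e at position i, S_ℓ = v_i·e·α_i^ℓ, so α_err = S_1/S_0.
  S_0^{−1} = 1^{−1} = 1 (mod 13), so α_err = 3·1 = 3 ≡ 3 = α_1. Error position i = 1.
  Consistency check: S_2/S_1 = 9·9 = 81 ≡ 3 = α_err ✓ (single-error assumption holds).
Step 4: error magnitude e = S_0/v_1 = S_0·∏_{j≠1}(α_1 − α_j) = 1·6 = 6 ≡ 6 (mod 13).
Step 5: correct position 1: c_1 = r_1 − e = 4 − 6 ≡ 11 (mod 13). Hence c = [11, 7, 2, 3, 8].
  Check: interpolating c through the α_i gives m(x) = 9 + 5·x (degree < 2) with m(α_i) = c_i for every i, so c is indeed a codeword.
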